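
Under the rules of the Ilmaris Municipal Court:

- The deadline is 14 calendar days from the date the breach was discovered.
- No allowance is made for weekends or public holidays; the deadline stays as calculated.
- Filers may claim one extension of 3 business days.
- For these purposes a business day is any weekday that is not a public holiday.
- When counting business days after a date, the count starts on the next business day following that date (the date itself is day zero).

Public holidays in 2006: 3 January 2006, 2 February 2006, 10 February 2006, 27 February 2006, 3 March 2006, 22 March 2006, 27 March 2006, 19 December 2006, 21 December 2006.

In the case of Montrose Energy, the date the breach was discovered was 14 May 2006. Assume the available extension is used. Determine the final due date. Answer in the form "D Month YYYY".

Adding 14 calendar days to 14 May 2006 gives 28 May 2006.
28 May 2006 is a Sunday; no weekend or holiday adjustment applies.
Applying the 3-business-day extension: 3 business days after 28 May 2006 is 31 May 2006.
31 May 2006 falls on a Wednesday. The rules make no weekend/holiday allowance, so it remains 31 May 2006.
Deadline: 31 May 2006.

31 May 2006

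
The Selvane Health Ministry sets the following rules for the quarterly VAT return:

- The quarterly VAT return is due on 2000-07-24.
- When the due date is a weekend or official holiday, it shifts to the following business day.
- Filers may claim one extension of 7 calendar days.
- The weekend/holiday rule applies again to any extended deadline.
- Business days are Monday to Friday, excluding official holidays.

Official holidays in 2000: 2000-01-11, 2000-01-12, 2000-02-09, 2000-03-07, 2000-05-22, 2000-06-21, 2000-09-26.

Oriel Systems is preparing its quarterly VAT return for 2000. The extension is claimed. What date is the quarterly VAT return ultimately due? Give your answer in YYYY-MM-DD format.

2000-07-31

The stated deadline is 2000-07-24.
2000-07-24 (Monday) is already a business day.
With the 7-day extension, 2000-07-24 becomes 2000-07-31.
2000-07-31 (Monday) is already a business day.
So the filing is due 2000-07-31.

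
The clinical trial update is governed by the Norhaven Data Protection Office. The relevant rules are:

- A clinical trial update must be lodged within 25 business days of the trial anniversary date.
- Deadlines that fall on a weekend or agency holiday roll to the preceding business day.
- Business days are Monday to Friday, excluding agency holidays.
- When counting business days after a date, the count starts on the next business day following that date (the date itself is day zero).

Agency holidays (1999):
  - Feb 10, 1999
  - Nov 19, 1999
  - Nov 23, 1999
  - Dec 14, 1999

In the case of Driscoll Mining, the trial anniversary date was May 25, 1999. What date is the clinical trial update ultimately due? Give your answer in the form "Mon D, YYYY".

Counting 25 business days after May 25, 1999 (skipping weekends and listed holidays) reaches Jun 29, 1999.
Since Jun 29, 1999 is a Tuesday and not a holiday, the date is unchanged.
So the filing is due Jun 29, 1999.

Jun 29, 1999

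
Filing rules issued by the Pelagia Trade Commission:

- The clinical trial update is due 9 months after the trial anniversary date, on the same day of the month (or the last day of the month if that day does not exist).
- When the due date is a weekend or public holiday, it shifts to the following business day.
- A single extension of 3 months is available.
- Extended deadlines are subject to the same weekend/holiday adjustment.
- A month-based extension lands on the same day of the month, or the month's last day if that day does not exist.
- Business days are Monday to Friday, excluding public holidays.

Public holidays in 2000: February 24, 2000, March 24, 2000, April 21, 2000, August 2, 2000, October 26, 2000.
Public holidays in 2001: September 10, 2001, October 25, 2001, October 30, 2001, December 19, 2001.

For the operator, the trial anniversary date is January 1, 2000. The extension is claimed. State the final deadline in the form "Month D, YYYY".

January 2, 2001

9 months after January 1, 2000, on the same day of the month, is October 1, 2000.
Because October 1, 2000 is a Sunday, the deadline becomes October 2, 2000 (Monday).
Add 3 months to October 2, 2000: January 2, 2001.
January 2, 2001 falls on a Tuesday, which is a business day, so no adjustment is needed.
Deadline: January 2, 2001.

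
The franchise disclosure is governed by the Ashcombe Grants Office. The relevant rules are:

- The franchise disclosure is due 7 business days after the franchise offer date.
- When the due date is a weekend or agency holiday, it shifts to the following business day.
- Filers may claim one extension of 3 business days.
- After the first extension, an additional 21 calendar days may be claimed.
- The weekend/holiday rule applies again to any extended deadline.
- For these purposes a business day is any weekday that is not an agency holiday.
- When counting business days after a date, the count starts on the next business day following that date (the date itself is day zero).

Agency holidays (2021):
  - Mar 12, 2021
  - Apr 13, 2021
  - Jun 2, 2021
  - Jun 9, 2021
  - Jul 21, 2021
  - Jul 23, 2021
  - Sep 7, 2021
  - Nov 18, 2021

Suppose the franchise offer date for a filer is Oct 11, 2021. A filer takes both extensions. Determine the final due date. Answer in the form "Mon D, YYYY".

Starting the day after Oct 11, 2021 and counting 7 business days lands on Oct 20, 2021.
Oct 20, 2021 (Wednesday) is already a business day.
Applying the 3-business-day extension: 3 business days after Oct 20, 2021 is Oct 25, 2021.
Oct 25, 2021 is a Monday and not a listed holiday, so it stands.
With the 21-day extension, Oct 25, 2021 becomes Nov 15, 2021.
Nov 15, 2021 falls on a Monday, which is a business day, so no adjustment is needed.
The final due date is Nov 15, 2021.

Nov 15, 2021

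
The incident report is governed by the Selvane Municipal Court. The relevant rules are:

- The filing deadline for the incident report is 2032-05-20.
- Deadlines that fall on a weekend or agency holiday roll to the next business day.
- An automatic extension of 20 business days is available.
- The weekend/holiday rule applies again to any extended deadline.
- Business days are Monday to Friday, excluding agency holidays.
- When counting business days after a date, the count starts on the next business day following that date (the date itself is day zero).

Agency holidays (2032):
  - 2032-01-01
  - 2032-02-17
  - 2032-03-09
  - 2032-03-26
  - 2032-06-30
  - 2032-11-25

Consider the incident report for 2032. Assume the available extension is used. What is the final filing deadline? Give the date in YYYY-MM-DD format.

The statutory due date is 2032-05-20.
2032-05-20 is a Thursday and not a listed holiday, so it stands.
Counting 20 further business days from 2032-05-20 reaches 2032-06-17.
Since 2032-06-17 is a Thursday and not a holiday, the date is unchanged.
The final due date is 2032-06-17.

2032-06-17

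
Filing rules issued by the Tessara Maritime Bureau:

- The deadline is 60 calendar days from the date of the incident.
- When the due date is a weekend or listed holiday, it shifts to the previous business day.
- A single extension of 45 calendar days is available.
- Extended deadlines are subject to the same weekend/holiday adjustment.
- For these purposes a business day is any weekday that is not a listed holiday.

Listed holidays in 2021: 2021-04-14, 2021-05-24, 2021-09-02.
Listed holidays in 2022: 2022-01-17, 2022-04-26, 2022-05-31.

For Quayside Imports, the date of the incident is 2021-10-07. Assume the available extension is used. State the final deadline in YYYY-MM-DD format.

2022-01-20

60 calendar days after 2021-10-07 is 2021-12-06.
2021-12-06 (Monday) is already a business day.
Applying the 45-calendar-day extension: 2021-12-06 + 45 days = 2022-01-20.
2022-01-20 falls on a Thursday, which is a business day, so no adjustment is needed.
So the filing is due 2022-01-20.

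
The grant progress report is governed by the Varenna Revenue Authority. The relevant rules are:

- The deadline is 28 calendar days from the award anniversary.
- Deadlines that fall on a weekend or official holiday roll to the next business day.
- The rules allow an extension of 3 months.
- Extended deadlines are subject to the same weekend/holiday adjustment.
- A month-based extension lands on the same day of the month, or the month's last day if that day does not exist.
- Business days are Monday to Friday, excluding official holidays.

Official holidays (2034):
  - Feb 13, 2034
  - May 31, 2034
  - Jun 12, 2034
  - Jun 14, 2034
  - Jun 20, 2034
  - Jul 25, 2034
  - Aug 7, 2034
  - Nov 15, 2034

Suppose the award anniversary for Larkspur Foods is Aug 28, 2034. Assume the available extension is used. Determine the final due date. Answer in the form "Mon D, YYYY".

Dec 25, 2034

28 calendar days after Aug 28, 2034 is Sep 25, 2034.
Sep 25, 2034 (Monday) is already a business day.
The 3 months extension carries Sep 25, 2034 to Dec 25, 2034.
Dec 25, 2034 is a Monday and not a listed holiday, so it stands.
The final due date is Dec 25, 2034.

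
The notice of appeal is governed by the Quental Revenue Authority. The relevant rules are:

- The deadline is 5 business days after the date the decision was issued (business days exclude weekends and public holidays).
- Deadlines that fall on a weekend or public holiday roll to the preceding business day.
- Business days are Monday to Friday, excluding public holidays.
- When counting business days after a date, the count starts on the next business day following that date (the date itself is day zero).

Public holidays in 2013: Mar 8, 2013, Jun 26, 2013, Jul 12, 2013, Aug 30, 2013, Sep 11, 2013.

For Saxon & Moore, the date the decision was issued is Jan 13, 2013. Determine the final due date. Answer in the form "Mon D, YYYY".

Jan 18, 2013

Starting the day after Jan 13, 2013 and counting 5 business days lands on Jan 18, 2013.
Since Jan 18, 2013 is a Friday and not a holiday, the date is unchanged.
So the filing is due Jan 18, 2013.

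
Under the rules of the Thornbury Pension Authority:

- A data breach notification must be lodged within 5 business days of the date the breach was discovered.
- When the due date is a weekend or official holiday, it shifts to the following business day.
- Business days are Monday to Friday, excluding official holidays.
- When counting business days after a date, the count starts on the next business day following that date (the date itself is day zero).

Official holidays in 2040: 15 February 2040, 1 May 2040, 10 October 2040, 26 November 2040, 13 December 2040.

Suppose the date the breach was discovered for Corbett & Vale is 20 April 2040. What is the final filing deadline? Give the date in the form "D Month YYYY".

Counting 5 business days after 20 April 2040 (skipping weekends and listed holidays) reaches 27 April 2040.
27 April 2040 falls on a Friday, which is a business day, so no adjustment is needed.
The final due date is 27 April 2040.

27 April 2040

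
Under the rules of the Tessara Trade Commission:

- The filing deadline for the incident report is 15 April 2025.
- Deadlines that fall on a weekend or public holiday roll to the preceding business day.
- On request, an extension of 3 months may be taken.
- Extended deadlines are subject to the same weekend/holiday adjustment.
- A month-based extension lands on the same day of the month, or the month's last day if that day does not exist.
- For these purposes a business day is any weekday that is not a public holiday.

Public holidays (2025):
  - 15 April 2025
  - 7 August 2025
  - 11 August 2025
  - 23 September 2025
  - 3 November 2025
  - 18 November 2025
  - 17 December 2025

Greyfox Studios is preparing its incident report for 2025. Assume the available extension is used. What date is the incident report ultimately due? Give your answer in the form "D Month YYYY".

14 July 2025

The statutory due date is 15 April 2025.
15 April 2025 falls on a listed holiday. Rolling to the preceding business day gives 14 April 2025, a Monday.
Add 3 months to 14 April 2025: 14 July 2025.
14 July 2025 (Monday) is already a business day.
Final deadline: 14 July 2025.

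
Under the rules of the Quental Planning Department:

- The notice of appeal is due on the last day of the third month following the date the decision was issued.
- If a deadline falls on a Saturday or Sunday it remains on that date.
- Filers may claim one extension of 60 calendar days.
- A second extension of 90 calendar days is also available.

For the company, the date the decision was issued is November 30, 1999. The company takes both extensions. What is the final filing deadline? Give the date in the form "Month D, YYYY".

July 28, 2000

3 months after November 30, 1999 is February 2000; that month ends on February 29, 2000.
February 29, 2000 falls on a Tuesday. The rules make no weekend/holiday allowance, so it remains February 29, 2000.
Add the 60 calendar-day extension to February 29, 2000: April 29, 2000.
No adjustment is made for weekends or holidays, so April 29, 2000 stands.
Applying the 90-calendar-day extension: April 29, 2000 + 90 days = July 28, 2000.
July 28, 2000 is a Friday; no weekend or holiday adjustment applies.
Deadline: July 28, 2000.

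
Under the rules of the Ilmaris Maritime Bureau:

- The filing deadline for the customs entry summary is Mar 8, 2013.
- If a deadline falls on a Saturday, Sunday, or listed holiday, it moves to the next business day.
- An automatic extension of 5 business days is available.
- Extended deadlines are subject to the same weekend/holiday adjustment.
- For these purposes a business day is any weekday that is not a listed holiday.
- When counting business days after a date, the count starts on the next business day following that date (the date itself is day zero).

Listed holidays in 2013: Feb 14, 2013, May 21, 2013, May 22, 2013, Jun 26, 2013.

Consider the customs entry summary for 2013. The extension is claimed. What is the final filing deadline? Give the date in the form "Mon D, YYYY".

Mar 15, 2013

Start from the fixed due date, Mar 8, 2013.
Mar 8, 2013 (Friday) is already a business day.
Applying the 5-business-day extension: 5 business days after Mar 8, 2013 is Mar 15, 2013.
Since Mar 15, 2013 is a Friday and not a holiday, the date is unchanged.
So the filing is due Mar 15, 2013.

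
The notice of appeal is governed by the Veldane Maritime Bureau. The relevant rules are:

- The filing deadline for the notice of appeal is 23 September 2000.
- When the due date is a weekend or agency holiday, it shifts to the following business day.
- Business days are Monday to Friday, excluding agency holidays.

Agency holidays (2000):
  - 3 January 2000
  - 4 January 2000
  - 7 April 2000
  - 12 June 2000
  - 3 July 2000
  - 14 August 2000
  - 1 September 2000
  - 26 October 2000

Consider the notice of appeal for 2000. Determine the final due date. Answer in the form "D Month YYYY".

Start from the fixed due date, 23 September 2000.
23 September 2000 is a Saturday; the next business day is 25 September 2000 (Monday).
Deadline: 25 September 2000.

25 September 2000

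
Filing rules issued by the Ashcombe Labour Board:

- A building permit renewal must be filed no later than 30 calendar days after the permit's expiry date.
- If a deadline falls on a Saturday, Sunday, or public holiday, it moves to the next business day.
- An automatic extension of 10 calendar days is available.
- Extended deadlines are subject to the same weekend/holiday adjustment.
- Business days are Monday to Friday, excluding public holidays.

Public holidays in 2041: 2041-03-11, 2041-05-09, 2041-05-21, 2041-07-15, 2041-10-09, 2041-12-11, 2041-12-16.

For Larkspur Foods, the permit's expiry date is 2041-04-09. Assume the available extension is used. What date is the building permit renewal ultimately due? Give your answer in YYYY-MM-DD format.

Adding 30 calendar days to 2041-04-09 gives 2041-05-09.
Because 2041-05-09 is a listed holiday, the deadline becomes 2041-05-10 (Friday).
Add the 10 calendar-day extension to 2041-05-10: 2041-05-20.
2041-05-20 (Monday) is already a business day.
Deadline: 2041-05-20.

2041-05-20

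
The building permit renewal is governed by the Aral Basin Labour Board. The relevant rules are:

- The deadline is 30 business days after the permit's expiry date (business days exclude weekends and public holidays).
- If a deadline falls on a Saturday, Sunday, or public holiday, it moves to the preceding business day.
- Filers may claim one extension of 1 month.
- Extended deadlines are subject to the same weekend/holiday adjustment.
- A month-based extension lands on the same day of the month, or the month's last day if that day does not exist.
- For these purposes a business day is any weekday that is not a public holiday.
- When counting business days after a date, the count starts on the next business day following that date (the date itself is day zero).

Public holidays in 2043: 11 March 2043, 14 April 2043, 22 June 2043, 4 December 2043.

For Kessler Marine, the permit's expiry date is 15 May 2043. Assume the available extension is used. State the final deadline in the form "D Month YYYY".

Counting 30 business days after 15 May 2043 (skipping weekends and listed holidays) reaches 29 June 2043.
29 June 2043 (Monday) is already a business day.
The 1 month extension carries 29 June 2043 to 29 July 2043.
Since 29 July 2043 is a Wednesday and not a holiday, the date is unchanged.
Final deadline: 29 July 2043.

29 July 2043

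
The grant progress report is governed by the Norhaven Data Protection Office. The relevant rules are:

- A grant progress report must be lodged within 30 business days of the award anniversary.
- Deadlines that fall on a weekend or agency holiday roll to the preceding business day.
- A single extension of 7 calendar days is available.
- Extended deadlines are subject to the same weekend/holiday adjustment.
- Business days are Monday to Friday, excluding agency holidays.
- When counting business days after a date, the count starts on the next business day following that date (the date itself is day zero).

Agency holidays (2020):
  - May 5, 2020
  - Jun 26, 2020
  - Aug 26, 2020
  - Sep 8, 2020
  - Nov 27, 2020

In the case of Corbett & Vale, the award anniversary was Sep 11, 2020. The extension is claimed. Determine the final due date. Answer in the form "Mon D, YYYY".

Starting the day after Sep 11, 2020 and counting 30 business days lands on Oct 23, 2020.
Since Oct 23, 2020 is a Friday and not a holiday, the date is unchanged.
With the 7-day extension, Oct 23, 2020 becomes Oct 30, 2020.
Oct 30, 2020 (Friday) is already a business day.
The final due date is Oct 30, 2020.

Oct 30, 2020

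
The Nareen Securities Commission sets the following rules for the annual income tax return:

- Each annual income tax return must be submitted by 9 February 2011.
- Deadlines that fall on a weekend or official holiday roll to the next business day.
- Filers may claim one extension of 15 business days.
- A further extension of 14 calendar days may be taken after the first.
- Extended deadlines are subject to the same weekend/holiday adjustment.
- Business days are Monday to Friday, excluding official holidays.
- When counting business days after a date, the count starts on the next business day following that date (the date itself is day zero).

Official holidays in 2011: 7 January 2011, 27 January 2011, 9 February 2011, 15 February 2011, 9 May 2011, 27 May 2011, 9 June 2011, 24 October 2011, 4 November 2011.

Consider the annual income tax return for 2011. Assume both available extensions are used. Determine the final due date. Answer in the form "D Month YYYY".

The statutory due date is 9 February 2011.
9 February 2011 is a listed holiday, so it moves to the next business day, 10 February 2011 (Thursday).
Counting 15 further business days from 10 February 2011 reaches 4 March 2011.
4 March 2011 is a Friday and not a listed holiday, so it stands.
Applying the 14-calendar-day extension: 4 March 2011 + 14 days = 18 March 2011.
Since 18 March 2011 is a Friday and not a holiday, the date is unchanged.
The final due date is 18 March 2011.

18 March 2011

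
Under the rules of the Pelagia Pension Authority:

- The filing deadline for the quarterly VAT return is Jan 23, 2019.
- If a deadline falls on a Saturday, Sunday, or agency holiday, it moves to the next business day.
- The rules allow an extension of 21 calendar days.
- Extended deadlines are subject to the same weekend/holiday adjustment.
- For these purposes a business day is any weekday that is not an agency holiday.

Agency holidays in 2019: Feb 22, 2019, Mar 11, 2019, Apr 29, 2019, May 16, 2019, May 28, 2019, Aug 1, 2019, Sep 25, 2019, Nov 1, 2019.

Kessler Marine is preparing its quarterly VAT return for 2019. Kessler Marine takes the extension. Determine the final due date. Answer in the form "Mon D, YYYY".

Feb 13, 2019

The statutory due date is Jan 23, 2019.
Since Jan 23, 2019 is a Wednesday and not a holiday, the date is unchanged.
Add the 21 calendar-day extension to Jan 23, 2019: Feb 13, 2019.
Since Feb 13, 2019 is a Wednesday and not a holiday, the date is unchanged.
Final deadline: Feb 13, 2019.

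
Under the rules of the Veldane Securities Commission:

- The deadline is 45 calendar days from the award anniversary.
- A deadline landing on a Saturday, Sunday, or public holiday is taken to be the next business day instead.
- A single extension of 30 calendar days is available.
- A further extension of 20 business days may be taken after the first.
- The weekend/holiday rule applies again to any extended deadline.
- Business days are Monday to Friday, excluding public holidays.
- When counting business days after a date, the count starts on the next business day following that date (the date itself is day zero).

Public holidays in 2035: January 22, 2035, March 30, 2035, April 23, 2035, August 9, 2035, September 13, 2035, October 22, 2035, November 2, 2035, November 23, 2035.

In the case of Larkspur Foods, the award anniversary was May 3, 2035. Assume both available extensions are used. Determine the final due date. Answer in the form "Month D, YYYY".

From May 3, 2035, 45 calendar days later is June 17, 2035.
June 17, 2035 falls on a Sunday. Rolling to the next business day gives June 18, 2035, a Monday.
With the 30-day extension, June 18, 2035 becomes July 18, 2035.
July 18, 2035 (Wednesday) is already a business day.
Counting 20 further business days from July 18, 2035 reaches August 16, 2035.
Since August 16, 2035 is a Thursday and not a holiday, the date is unchanged.
Final deadline: August 16, 2035.

August 16, 2035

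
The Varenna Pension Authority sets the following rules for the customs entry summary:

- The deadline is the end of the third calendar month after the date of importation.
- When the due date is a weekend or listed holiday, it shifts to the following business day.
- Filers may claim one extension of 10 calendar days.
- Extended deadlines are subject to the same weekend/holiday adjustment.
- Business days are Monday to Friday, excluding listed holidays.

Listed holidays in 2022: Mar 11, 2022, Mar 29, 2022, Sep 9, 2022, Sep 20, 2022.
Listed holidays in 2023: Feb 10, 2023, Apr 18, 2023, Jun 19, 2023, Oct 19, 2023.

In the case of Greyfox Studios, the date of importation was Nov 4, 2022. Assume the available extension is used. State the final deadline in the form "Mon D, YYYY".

Mar 10, 2023

3 months after Nov 4, 2022 is February 2023; that month ends on Feb 28, 2023.
Feb 28, 2023 (Tuesday) is already a business day.
The 10-calendar-day extension moves the deadline from Feb 28, 2023 to Mar 10, 2023.
Mar 10, 2023 (Friday) is already a business day.
So the filing is due Mar 10, 2023.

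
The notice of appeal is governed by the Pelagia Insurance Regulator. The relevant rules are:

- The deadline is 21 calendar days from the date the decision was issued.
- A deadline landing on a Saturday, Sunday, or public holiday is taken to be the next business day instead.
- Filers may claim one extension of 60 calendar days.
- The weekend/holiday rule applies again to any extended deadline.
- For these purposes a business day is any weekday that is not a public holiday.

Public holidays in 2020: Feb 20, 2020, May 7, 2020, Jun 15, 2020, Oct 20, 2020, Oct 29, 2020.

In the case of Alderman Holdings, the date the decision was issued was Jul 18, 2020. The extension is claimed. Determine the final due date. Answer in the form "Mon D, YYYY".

Oct 9, 2020

From Jul 18, 2020, 21 calendar days later is Aug 8, 2020.
Because Aug 8, 2020 is a Saturday, the deadline becomes Aug 10, 2020 (Monday).
Add the 60 calendar-day extension to Aug 10, 2020: Oct 9, 2020.
Oct 9, 2020 falls on a Friday, which is a business day, so no adjustment is needed.
Deadline: Oct 9, 2020.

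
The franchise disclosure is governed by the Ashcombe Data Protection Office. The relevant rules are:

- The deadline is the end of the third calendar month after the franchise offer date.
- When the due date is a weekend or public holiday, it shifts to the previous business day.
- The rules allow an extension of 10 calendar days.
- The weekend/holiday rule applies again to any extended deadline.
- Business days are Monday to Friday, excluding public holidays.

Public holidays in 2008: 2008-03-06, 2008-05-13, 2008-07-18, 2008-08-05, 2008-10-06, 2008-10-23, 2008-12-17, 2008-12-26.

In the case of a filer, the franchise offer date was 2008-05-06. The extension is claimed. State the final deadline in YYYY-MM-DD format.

The third month after 2008-05-06 is August 2008, whose last day is 2008-08-31.
Because 2008-08-31 is a Sunday, the deadline becomes 2008-08-29 (Friday).
Applying the 10-calendar-day extension: 2008-08-29 + 10 days = 2008-09-08.
2008-09-08 falls on a Monday, which is a business day, so no adjustment is needed.
Final deadline: 2008-09-08.

2008-09-08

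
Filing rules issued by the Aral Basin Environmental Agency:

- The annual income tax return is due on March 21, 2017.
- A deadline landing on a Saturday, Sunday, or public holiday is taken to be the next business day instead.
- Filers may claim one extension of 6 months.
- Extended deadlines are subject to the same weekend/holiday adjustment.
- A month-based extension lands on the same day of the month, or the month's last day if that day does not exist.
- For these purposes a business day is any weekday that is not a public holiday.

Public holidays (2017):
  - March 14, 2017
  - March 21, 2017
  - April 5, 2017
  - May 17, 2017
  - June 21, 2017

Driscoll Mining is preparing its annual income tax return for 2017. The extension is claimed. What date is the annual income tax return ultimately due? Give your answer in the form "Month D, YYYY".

September 22, 2017

The stated deadline is March 21, 2017.
March 21, 2017 falls on a listed holiday. Rolling to the next business day gives March 22, 2017, a Wednesday.
Add 6 months to March 22, 2017: September 22, 2017.
Since September 22, 2017 is a Friday and not a holiday, the date is unchanged.
So the filing is due September 22, 2017.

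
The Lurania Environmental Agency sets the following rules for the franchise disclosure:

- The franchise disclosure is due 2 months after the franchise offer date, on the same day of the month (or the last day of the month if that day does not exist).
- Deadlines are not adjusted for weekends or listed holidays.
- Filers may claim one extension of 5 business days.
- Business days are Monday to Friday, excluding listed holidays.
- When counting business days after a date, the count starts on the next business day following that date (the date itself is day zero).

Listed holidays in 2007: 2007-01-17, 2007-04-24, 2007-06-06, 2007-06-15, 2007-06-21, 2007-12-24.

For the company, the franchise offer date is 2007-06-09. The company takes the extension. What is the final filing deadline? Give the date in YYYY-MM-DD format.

2007-08-16

2 months from 2007-06-09 is 2007-08-09.
No adjustment is made for weekends or holidays, so 2007-08-09 stands.
Applying the 5-business-day extension: 5 business days after 2007-08-09 is 2007-08-16.
No adjustment is made for weekends or holidays, so 2007-08-16 stands.
So the filing is due 2007-08-16.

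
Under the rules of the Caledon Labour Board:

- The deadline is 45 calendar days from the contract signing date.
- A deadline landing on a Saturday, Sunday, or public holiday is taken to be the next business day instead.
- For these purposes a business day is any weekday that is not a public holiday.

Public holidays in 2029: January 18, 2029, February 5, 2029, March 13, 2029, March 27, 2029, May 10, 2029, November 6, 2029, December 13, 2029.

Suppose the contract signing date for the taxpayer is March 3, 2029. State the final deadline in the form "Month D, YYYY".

From March 3, 2029, 45 calendar days later is April 17, 2029.
Since April 17, 2029 is a Tuesday and not a holiday, the date is unchanged.
The final due date is April 17, 2029.

April 17, 2029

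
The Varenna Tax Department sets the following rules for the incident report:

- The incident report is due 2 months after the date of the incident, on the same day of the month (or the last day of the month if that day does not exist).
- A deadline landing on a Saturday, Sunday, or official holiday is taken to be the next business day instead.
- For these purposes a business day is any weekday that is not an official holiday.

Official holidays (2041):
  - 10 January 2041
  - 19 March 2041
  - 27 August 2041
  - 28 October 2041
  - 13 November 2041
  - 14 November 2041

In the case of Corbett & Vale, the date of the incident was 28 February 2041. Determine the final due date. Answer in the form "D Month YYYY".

29 April 2041

Moving 2 months forward from 28 February 2041 on the corresponding day gives 28 April 2041.
28 April 2041 falls on a Sunday. Rolling to the next business day gives 29 April 2041, a Monday.
So the filing is due 29 April 2041.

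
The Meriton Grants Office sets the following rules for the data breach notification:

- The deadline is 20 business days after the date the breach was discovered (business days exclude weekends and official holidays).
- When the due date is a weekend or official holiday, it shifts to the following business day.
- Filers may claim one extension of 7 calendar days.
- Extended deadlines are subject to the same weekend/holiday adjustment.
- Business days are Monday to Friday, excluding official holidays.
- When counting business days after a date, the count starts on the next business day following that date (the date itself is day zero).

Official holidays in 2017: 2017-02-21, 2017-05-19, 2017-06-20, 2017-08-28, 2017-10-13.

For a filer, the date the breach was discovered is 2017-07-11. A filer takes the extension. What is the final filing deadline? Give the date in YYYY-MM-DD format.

2017-08-15

Counting 20 business days after 2017-07-11 (skipping weekends and listed holidays) reaches 2017-08-08.
2017-08-08 falls on a Tuesday, which is a business day, so no adjustment is needed.
Applying the 7-calendar-day extension: 2017-08-08 + 7 days = 2017-08-15.
2017-08-15 (Tuesday) is already a business day.
Deadline: 2017-08-15.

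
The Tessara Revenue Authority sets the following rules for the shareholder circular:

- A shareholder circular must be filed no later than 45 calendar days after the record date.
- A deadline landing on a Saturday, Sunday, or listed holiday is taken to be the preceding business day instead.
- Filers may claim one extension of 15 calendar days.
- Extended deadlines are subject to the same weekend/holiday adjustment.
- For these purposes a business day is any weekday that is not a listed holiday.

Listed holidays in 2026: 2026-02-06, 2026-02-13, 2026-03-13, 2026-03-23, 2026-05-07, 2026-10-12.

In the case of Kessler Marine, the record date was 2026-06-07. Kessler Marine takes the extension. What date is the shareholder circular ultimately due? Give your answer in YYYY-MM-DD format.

2026-08-06

Adding 45 calendar days to 2026-06-07 gives 2026-07-22.
2026-07-22 is a Wednesday and not a listed holiday, so it stands.
With the 15-day extension, 2026-07-22 becomes 2026-08-06.
2026-08-06 falls on a Thursday, which is a business day, so no adjustment is needed.
Deadline: 2026-08-06.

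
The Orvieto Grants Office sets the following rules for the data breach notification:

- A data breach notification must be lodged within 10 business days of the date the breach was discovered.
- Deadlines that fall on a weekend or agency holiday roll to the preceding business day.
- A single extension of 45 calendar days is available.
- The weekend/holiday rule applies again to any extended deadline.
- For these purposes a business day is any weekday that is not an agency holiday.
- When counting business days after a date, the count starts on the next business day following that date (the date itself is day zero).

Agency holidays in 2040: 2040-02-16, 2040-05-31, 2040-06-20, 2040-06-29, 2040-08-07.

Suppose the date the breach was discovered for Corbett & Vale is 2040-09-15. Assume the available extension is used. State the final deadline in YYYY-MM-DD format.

2040-11-12

Counting 10 business days after 2040-09-15 (skipping weekends and listed holidays) reaches 2040-09-28.
2040-09-28 falls on a Friday, which is a business day, so no adjustment is needed.
With the 45-day extension, 2040-09-28 becomes 2040-11-12.
2040-11-12 (Monday) is already a business day.
The final due date is 2040-11-12.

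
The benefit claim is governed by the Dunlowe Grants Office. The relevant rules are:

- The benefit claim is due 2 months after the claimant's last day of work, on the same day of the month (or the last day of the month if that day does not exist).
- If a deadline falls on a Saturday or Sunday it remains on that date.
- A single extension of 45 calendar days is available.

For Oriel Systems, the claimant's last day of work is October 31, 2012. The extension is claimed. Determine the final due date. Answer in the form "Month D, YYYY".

February 14, 2013

2 months after October 31, 2012, on the same day of the month, is December 31, 2012.
December 31, 2012 is a Monday; no weekend or holiday adjustment applies.
Add the 45 calendar-day extension to December 31, 2012: February 14, 2013.
February 14, 2013 is a Thursday; no weekend or holiday adjustment applies.
Final deadline: February 14, 2013.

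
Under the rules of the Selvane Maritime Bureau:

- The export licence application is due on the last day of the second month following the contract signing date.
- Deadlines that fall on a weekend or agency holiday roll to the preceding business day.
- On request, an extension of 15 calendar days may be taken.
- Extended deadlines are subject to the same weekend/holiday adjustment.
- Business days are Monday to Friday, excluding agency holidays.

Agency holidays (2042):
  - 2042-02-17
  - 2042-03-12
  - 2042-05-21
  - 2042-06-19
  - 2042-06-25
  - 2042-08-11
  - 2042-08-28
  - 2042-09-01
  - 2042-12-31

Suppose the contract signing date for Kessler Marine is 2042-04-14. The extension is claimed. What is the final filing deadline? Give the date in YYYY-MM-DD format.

The second month after 2042-04-14 is June 2042, whose last day is 2042-06-30.
2042-06-30 falls on a Monday, which is a business day, so no adjustment is needed.
The 15-calendar-day extension moves the deadline from 2042-06-30 to 2042-07-15.
2042-07-15 falls on a Tuesday, which is a business day, so no adjustment is needed.
So the filing is due 2042-07-15.

2042-07-15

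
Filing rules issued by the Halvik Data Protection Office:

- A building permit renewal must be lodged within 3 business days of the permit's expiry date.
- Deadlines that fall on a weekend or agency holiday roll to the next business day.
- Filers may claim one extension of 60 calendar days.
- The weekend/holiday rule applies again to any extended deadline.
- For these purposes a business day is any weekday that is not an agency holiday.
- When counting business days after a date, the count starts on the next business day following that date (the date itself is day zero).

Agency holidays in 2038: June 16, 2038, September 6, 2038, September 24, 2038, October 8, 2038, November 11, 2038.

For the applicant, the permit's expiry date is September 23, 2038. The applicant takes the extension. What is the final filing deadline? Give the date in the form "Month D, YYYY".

Starting the day after September 23, 2038 and counting 3 business days lands on September 29, 2038.
September 29, 2038 (Wednesday) is already a business day.
With the 60-day extension, September 29, 2038 becomes November 28, 2038.
November 28, 2038 is a Sunday; the next business day is November 29, 2038 (Monday).
Deadline: November 29, 2038.

November 29, 2038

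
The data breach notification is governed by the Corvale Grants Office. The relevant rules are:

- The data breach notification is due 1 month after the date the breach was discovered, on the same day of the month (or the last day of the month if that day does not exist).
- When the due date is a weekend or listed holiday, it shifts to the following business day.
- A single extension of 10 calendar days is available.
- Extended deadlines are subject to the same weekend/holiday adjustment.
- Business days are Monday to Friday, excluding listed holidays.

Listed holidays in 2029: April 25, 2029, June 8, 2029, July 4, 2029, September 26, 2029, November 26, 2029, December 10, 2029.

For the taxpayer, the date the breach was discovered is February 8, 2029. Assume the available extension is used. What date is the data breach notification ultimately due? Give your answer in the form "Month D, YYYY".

March 19, 2029

1 month after February 8, 2029, on the same day of the month, is March 8, 2029.
Since March 8, 2029 is a Thursday and not a holiday, the date is unchanged.
The 10-calendar-day extension moves the deadline from March 8, 2029 to March 18, 2029.
March 18, 2029 is a Sunday, so it moves to the next business day, March 19, 2029 (Monday).
The final due date is March 19, 2029.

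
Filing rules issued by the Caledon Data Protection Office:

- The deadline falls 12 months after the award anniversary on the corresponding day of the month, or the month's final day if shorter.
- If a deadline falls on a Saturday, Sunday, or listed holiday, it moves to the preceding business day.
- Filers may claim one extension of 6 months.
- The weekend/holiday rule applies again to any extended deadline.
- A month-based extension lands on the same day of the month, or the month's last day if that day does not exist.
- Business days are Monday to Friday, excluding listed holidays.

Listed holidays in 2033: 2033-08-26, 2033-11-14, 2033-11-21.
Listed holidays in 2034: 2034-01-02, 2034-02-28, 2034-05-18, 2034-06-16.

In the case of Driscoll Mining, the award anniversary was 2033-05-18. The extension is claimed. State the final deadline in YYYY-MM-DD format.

12 months from 2033-05-18 is 2034-05-18.
2034-05-18 is a listed holiday; the preceding business day is 2034-05-17 (Wednesday).
Applying the 6 months extension: 6 months after 2034-05-17 is 2034-11-17.
Since 2034-11-17 is a Friday and not a holiday, the date is unchanged.
So the filing is due 2034-11-17.

2034-11-17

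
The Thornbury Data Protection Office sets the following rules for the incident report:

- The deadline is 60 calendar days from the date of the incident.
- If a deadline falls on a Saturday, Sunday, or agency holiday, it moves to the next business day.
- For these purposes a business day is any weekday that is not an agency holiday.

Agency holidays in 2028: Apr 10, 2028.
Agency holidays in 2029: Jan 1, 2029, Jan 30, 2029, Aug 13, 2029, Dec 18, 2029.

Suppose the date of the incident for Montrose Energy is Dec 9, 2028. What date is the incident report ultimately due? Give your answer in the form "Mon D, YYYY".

Feb 7, 2029

From Dec 9, 2028, 60 calendar days later is Feb 7, 2029.
Since Feb 7, 2029 is a Wednesday and not a holiday, the date is unchanged.
So the filing is due Feb 7, 2029.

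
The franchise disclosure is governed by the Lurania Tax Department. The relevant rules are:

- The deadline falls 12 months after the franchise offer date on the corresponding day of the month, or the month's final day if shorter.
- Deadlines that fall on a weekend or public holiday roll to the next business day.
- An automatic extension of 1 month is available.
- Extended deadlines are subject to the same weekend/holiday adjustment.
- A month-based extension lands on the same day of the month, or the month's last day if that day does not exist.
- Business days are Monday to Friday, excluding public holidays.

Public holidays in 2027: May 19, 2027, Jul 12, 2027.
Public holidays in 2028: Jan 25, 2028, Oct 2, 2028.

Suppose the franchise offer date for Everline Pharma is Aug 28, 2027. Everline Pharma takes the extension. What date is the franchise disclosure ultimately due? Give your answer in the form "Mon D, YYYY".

Sep 28, 2028

12 months after Aug 28, 2027, on the same day of the month, is Aug 28, 2028.
Aug 28, 2028 is a Monday and not a listed holiday, so it stands.
Add 1 month to Aug 28, 2028: Sep 28, 2028.
Since Sep 28, 2028 is a Thursday and not a holiday, the date is unchanged.
Deadline: Sep 28, 2028.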